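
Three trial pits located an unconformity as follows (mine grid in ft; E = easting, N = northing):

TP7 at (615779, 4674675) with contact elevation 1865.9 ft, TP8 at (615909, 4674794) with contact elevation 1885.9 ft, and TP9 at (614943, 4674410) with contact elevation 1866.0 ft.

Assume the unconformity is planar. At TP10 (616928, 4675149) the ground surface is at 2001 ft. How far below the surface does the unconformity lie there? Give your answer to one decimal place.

107.0 ft

Let the plane be z = a·E + b·N + c.
TP8−TP7: 130a + 119b = 20;  TP9−TP7: −836a − 265b = 0.1.
Solving gives a = −0.081678814, b = 0.257296184.
Then c = 1865.9 − a·615779 − b·4674675 = −1150614.04.
At (616928, 4675149): z_contact = −50389.95 + 1202898.00 − 1150614.04 = 1894.01 ft.
Depth below ground = 2001 − 1894.01 = 107.0 ft.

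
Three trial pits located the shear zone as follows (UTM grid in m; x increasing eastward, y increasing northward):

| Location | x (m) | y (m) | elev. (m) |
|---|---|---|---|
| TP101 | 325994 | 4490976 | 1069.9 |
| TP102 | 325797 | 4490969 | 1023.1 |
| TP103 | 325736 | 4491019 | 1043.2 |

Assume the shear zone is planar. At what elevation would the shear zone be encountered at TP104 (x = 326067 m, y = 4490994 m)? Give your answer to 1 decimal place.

Two edge vectors: TP101→TP102 = (-197, -7, -46.8), TP101→TP103 = (-258, 43, -26.7).
Normal n = (TP101→TP102) × (TP101→TP103) = (2199.3, 6814.5, -10277).
So ∂z/∂x = −n_x/n_z = 0.214002141 and ∂z/∂y = −n_y/n_z = 0.663082612.
Intercept c from TP101: 1069.9 − 69763.41 − 2977888.09 = −3046581.61.
At (326067, 4490994): z = 69779.0 + 2977900.0 − 3046581.61 = 1097.5 m.

1097.5 m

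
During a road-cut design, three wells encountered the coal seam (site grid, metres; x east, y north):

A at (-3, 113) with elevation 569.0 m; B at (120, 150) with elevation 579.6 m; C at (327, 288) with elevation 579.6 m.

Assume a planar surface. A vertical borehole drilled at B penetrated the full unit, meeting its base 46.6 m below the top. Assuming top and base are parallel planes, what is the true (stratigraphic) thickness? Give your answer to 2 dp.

Two edge vectors: A→B = (123, 37, 10.6), A→C = (330, 175, 10.6).
Normal n = (A→B) × (A→C) = (-1462.8, 2194.2, 9315).
So ∂z/∂x = −n_x/n_z = 0.15704 and ∂z/∂y = −n_y/n_z = −0.23556.
|∇z| = √(a²+b²) = 0.28310, so dip δ = arctan(0.28310) = 15.81°.
True thickness = vertical thickness × cos δ = 46.6 × cos 15.81° = 44.84 m.

44.84 m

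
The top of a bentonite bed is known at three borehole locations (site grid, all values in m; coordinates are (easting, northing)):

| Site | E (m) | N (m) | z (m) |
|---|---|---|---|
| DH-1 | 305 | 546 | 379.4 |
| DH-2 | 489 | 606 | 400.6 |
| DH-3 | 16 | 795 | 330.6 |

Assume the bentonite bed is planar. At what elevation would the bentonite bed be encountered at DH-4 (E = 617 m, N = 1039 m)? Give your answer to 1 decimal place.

Let the plane be z = a·E + b·N + c.
DH-2−DH-1: 184a + 60b = 21.2;  DH-3−DH-1: −289a + 249b = −48.8.
Solving gives a = 0.129945, b = −0.045164.
Then c = 379.4 − a·305 − b·546 = 364.43.
At (617, 1039): z = 80.2 − 46.9 + 364.43 = 397.7 m.

397.7 m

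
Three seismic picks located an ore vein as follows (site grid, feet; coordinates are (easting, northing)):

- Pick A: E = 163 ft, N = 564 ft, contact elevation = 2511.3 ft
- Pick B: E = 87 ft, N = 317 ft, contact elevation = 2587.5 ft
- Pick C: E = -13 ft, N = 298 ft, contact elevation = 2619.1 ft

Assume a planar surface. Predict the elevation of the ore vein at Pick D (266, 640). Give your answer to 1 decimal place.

2466.1 ft

Let the plane be z = a·E + b·N + c.
Pick B−Pick A: −76a − 247b = 76.2;  Pick C−Pick A: −176a − 266b = 107.8.
Solving gives a = −0.27337, b = −0.22439.
Then c = 2511.3 − a·163 − b·564 = 2682.41.
At (266, 640): z = −72.7 − 143.6 + 2682.41 = 2466.1 ft.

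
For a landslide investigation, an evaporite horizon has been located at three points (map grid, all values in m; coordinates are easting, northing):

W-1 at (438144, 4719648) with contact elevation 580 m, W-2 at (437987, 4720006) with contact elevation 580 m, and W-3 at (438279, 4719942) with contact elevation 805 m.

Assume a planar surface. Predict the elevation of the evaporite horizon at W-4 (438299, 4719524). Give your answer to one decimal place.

665.8 m

Two edge vectors: W-1→W-2 = (-157, 358, 0), W-1→W-3 = (135, 294, 225).
Normal n = (W-1→W-2) × (W-1→W-3) = (80550, 35325, -94488).
So ∂z/∂easting = −n_x/n_z = 0.852489205 and ∂z/∂northing = −n_y/n_z = 0.373856998.
Intercept c from W-1: 580 − 373513.03 − 1764473.43 = −2137406.46.
At (438299, 4719524): z = 373645.2 + 1764427.1 − 2137406.46 = 665.8 m.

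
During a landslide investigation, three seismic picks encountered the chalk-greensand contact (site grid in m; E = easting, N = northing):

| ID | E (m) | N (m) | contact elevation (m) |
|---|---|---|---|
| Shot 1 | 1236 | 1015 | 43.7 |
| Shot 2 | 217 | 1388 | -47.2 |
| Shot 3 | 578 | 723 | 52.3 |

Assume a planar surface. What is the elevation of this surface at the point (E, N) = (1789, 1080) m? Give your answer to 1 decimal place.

Let the plane be z = a·E + b·N + c.
Shot 2−Shot 1: −1019a + 373b = −90.9;  Shot 3−Shot 1: −658a − 292b = 8.6.
Solving gives a = 0.042976, b = −0.126294.
Then c = 43.7 − a·1236 − b·1015 = 118.77.
At (1789, 1080): z = 76.9 − 136.4 + 118.77 = 59.3 m.

59.3 m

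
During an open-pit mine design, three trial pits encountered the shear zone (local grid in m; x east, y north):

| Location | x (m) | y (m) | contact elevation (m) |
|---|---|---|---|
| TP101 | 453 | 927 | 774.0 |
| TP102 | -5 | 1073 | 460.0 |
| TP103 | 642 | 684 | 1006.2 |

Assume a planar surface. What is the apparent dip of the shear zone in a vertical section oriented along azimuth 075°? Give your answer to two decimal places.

Two edge vectors: TP101→TP102 = (-458, 146, -314), TP101→TP103 = (189, -243, 232.2).
Normal n = (TP101→TP102) × (TP101→TP103) = (-42400.8, 47001.6, 83700).
So ∂z/∂x = −n_x/n_z = 0.50658 and ∂z/∂y = −n_y/n_z = −0.56155.
Unit vector along 075° is (sin 75°, cos 75°) = (0.9659, 0.2588).
Slope in that direction = a·(0.9659) + b·(0.2588) = 0.34398.
Apparent dip = arctan|0.34398| = 18.98° (true dip is 37.1°, so apparent ≤ true as expected).

18.98°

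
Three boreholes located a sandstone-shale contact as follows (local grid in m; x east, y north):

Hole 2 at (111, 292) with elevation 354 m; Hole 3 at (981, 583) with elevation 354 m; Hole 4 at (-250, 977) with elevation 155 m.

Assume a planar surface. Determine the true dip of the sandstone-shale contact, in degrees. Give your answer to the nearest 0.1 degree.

14.6°

Let the plane be z = a·x + b·y + c.
Hole 3−Hole 2: 870a + 291b = 0;  Hole 4−Hole 2: −361a + 685b = −199.
Solving gives a = 0.08261, b = −0.24698.
Gradient magnitude |∇z| = √(a² + b²) = √(0.00682 + 0.06100) = 0.26042.
True dip = arctan(0.26042) = 14.6°, dipping toward NNW (azimuth ≈ 342°).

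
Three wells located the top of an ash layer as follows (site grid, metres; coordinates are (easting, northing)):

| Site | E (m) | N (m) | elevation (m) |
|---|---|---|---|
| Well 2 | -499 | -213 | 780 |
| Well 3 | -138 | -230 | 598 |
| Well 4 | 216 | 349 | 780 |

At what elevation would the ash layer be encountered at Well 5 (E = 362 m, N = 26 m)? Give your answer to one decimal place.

Two edge vectors: Well 2→Well 3 = (361, -17, -182), Well 2→Well 4 = (715, 562, 0).
Normal n = (Well 2→Well 3) × (Well 2→Well 4) = (102284, -130130, 215037).
So ∂z/∂E = −n_x/n_z = −0.47566 and ∂z/∂N = −n_y/n_z = 0.60515.
Intercept c from Well 2: 780 − 237.35 + 128.90 = 671.54.
At (362, 26): z = −172.2 + 15.7 + 671.54 = 515.1 m.

515.1 m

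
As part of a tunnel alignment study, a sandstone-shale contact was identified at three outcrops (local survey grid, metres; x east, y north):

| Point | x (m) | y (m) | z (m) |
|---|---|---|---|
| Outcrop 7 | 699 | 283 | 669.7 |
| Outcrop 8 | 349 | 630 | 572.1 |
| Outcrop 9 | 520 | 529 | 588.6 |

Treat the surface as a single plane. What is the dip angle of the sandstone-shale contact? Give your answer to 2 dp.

25.94°

Let the plane be z = a·x + b·y + c.
Outcrop 8−Outcrop 7: −350a + 347b = −97.6;  Outcrop 9−Outcrop 7: −179a + 246b = −81.1.
Solving gives a = −0.17226, b = −0.45502.
Gradient magnitude |∇z| = √(a² + b²) = √(0.02967 + 0.20704) = 0.48654.
True dip = arctan(0.48654) = 25.94°, dipping toward NNE (azimuth ≈ 021°).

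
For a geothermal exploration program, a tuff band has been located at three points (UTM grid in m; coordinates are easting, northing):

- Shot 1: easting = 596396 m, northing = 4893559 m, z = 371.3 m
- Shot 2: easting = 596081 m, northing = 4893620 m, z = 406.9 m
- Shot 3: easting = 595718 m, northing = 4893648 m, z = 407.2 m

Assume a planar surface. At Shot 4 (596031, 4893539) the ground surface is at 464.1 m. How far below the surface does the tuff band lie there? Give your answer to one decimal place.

Two edge vectors: Shot 1→Shot 2 = (-315, 61, 35.6), Shot 1→Shot 3 = (-678, 89, 35.9).
Normal n = (Shot 1→Shot 2) × (Shot 1→Shot 3) = (-978.5, -12828.3, 13323).
So ∂z/∂easting = −n_x/n_z = 0.073444419 and ∂z/∂northing = −n_y/n_z = 0.962868723.
Intercept c from Shot 1: 371.3 − 43801.96 − 4711854.91 = −4755285.56.
At (596031, 4893539): z_contact = 43775.15 + 4711835.65 − 4755285.56 = 325.24 m.
Depth below ground = 464.1 − 325.24 = 138.9 m.

138.9 m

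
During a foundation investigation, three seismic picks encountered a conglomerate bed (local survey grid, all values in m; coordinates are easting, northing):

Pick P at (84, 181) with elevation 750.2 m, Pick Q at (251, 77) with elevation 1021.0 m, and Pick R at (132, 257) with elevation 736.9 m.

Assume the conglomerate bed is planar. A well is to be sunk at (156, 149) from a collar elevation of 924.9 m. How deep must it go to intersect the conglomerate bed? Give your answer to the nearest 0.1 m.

Let the plane be z = a·easting + b·northing + c.
Pick Q−Pick P: 167a − 104b = 270.8;  Pick R−Pick P: 48a + 76b = −13.3.
Solving gives a = 1.08559, b = −0.86064.
Then c = 750.2 − a·84 − b·181 = 814.79.
At (156, 149): z_contact = 169.35 − 128.23 + 814.79 = 855.90 m.
Depth below ground = 924.9 − 855.90 = 69.0 m.

69.0 m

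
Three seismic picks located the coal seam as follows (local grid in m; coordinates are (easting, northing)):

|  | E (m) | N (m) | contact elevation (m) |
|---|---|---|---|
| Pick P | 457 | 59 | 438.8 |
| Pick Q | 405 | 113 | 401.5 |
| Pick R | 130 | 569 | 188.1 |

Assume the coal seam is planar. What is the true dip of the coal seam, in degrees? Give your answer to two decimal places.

Two edge vectors: Pick P→Pick Q = (-52, 54, -37.3), Pick P→Pick R = (-327, 510, -250.7).
Normal n = (Pick P→Pick Q) × (Pick P→Pick R) = (5485.2, -839.3, -8862).
So ∂z/∂E = −n_x/n_z = 0.61896 and ∂z/∂N = −n_y/n_z = −0.09471.
Gradient magnitude |∇z| = √(a² + b²) = √(0.38311 + 0.00897) = 0.62616.
True dip = arctan(0.62616) = 32.05°, dipping toward W (azimuth ≈ 279°).

32.05°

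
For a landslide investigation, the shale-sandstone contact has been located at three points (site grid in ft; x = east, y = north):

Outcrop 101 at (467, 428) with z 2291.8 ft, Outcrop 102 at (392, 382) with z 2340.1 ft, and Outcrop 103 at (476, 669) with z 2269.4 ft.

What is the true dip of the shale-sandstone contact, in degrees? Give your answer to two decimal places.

31.17°

Let the plane be z = a·x + b·y + c.
Outcrop 102−Outcrop 101: −75a − 46b = 48.3;  Outcrop 103−Outcrop 101: 9a + 241b = −22.4.
Solving gives a = −0.60075, b = −0.07051.
Gradient magnitude |∇z| = √(a² + b²) = √(0.36090 + 0.00497) = 0.60488.
True dip = arctan(0.60488) = 31.17°, dipping toward E (azimuth ≈ 083°).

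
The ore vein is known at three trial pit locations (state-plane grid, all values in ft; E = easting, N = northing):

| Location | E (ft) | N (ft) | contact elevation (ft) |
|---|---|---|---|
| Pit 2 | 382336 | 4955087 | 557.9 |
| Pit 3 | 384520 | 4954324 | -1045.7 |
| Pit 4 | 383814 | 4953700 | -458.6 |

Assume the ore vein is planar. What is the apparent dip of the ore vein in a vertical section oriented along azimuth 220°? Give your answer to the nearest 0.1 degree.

Let the plane be z = a·E + b·N + c.
Pit 3−Pit 2: 2184a − 763b = −1603.6;  Pit 4−Pit 2: 1478a − 1387b = −1016.5.
Solving gives a = −0.76182, b = −0.07893.
Unit vector along 220° is (sin 220°, cos 220°) = (-0.6428, -0.7660).
Slope in that direction = a·(-0.6428) + b·(-0.7660) = 0.55015.
Apparent dip = arctan|0.55015| = 28.8° (true dip is 37.4°, so apparent ≤ true as expected).

28.8°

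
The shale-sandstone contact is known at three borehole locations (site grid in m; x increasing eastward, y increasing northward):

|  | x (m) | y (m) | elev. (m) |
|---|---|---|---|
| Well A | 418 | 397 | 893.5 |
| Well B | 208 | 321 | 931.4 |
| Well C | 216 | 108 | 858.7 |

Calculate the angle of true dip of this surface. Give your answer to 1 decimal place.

24.0°

Let the plane be z = a·x + b·y + c.
Well B−Well A: −210a − 76b = 37.9;  Well C−Well A: −202a − 289b = −34.8.
Solving gives a = −0.29992, b = 0.33005.
Gradient magnitude |∇z| = √(a² + b²) = √(0.08995 + 0.10893) = 0.44597.
True dip = arctan(0.44597) = 24.0°, dipping toward SE (azimuth ≈ 138°).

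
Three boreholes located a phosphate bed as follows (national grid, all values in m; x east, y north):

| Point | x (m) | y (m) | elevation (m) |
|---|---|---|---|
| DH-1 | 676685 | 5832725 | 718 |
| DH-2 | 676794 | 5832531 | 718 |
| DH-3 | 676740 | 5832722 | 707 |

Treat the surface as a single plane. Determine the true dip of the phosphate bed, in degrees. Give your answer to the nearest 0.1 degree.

Let the plane be z = a·x + b·y + c.
DH-2−DH-1: 109a − 194b = 0;  DH-3−DH-1: 55a − 3b = −11.
Solving gives a = −0.20632, b = −0.11592.
Gradient magnitude |∇z| = √(a² + b²) = √(0.04257 + 0.01344) = 0.23666.
True dip = arctan(0.23666) = 13.3°, dipping toward ENE (azimuth ≈ 061°).

13.3°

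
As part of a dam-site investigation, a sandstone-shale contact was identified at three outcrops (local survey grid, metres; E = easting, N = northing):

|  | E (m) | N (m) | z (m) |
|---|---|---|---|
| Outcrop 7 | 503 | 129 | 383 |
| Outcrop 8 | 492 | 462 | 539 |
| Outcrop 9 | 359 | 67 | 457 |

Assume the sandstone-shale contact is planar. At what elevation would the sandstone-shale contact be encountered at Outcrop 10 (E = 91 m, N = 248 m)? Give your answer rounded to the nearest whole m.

727 m

Two edge vectors: Outcrop 7→Outcrop 8 = (-11, 333, 156), Outcrop 7→Outcrop 9 = (-144, -62, 74).
Normal n = (Outcrop 7→Outcrop 8) × (Outcrop 7→Outcrop 9) = (34314, -21650, 48634).
So ∂z/∂E = −n_x/n_z = −0.70556 and ∂z/∂N = −n_y/n_z = 0.44516.
Intercept c from Outcrop 7: 383 + 354.89 − 57.43 = 680.47.
At (91, 248): z = −64.2 + 110.4 + 680.47 = 726.7 m.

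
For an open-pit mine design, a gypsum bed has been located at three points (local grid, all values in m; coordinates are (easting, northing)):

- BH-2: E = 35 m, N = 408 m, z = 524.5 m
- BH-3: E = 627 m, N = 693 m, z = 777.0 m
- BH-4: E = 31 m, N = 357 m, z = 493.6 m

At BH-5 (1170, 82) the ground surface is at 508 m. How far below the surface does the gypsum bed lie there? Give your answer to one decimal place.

Let the plane be z = a·E + b·N + c.
BH-3−BH-2: 592a + 285b = 252.5;  BH-4−BH-2: −4a − 51b = −30.9.
Solving gives a = 0.140128, b = 0.594892.
Then c = 524.5 − a·35 − b·408 = 276.88.
At (1170, 82): z_contact = 163.95 + 48.78 + 276.88 = 489.61 m.
Depth below ground = 508 − 489.61 = 18.4 m.

18.4 m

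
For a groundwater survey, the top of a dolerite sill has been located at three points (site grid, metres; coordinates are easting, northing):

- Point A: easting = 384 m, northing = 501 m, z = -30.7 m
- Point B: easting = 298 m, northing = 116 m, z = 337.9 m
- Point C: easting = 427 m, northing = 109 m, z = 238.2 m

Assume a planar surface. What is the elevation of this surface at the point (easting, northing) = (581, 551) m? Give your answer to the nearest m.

Two edge vectors: Point A→Point B = (-86, -385, 368.6), Point A→Point C = (43, -392, 268.9).
Normal n = (Point A→Point B) × (Point A→Point C) = (40964.7, 38975.2, 50267).
So ∂z/∂easting = −n_x/n_z = −0.81494 and ∂z/∂northing = −n_y/n_z = −0.77536.
Intercept c from Point A: -30.7 + 312.94 + 388.46 = 670.69.
At (581, 551): z = −473.5 − 427.2 + 670.69 = -230.0 m.

-230 m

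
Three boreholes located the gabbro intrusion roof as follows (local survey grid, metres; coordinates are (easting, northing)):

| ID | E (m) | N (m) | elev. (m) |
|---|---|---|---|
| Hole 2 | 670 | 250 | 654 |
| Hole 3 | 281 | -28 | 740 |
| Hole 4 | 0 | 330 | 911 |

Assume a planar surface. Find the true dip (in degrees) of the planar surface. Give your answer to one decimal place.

Let the plane be z = a·E + b·N + c.
Hole 3−Hole 2: −389a − 278b = 86;  Hole 4−Hole 2: −670a + 80b = 257.
Solving gives a = −0.36032, b = 0.19483.
Gradient magnitude |∇z| = √(a² + b²) = √(0.12983 + 0.03796) = 0.40962.
True dip = arctan(0.40962) = 22.3°, dipping toward ESE (azimuth ≈ 118°).

22.3°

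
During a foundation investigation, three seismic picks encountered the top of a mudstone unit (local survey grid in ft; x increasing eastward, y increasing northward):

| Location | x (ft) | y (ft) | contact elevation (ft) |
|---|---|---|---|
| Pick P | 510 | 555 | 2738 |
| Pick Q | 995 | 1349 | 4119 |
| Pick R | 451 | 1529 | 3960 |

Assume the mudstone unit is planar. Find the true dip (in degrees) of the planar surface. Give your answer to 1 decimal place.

Let the plane be z = a·x + b·y + c.
Pick Q−Pick P: 485a + 794b = 1381;  Pick R−Pick P: −59a + 974b = 1222.
Solving gives a = 0.72188, b = 1.29835.
Gradient magnitude |∇z| = √(a² + b²) = √(0.52111 + 1.68571) = 1.48554.
True dip = arctan(1.48554) = 56.1°, dipping toward SSW (azimuth ≈ 209°).

56.1°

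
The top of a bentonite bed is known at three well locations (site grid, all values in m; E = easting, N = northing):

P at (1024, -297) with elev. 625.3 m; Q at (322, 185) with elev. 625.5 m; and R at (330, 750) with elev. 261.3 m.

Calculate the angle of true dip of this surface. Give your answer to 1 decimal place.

Let the plane be z = a·E + b·N + c.
Q−P: −702a + 482b = 0.2;  R−P: −694a + 1047b = −364.
Solving gives a = −0.43861, b = −0.63839.
Gradient magnitude |∇z| = √(a² + b²) = √(0.19238 + 0.40754) = 0.77455.
True dip = arctan(0.77455) = 37.8°, dipping toward NE (azimuth ≈ 034°).

37.8°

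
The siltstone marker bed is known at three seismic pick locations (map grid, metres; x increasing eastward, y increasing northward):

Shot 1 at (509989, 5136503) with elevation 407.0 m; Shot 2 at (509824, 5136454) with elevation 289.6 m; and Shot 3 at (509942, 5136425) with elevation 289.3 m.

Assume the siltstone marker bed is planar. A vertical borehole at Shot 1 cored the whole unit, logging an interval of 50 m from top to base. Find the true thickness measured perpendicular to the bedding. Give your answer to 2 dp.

29.70 m

Two edge vectors: Shot 1→Shot 2 = (-165, -49, -117.4), Shot 1→Shot 3 = (-47, -78, -117.7).
Normal n = (Shot 1→Shot 2) × (Shot 1→Shot 3) = (-3389.9, -13902.7, 10567).
So ∂z/∂x = −n_x/n_z = 0.32080 and ∂z/∂y = −n_y/n_z = 1.31567.
|∇z| = √(a²+b²) = 1.35422, so dip δ = arctan(1.35422) = 53.56°.
True thickness = vertical thickness × cos δ = 50 × cos 53.56° = 29.70 m.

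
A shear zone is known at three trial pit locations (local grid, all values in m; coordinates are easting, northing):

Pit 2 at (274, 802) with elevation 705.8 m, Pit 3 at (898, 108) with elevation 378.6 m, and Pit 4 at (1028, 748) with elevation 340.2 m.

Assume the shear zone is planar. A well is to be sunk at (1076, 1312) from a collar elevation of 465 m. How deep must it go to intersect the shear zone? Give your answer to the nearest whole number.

Two edge vectors: Pit 2→Pit 3 = (624, -694, -327.2), Pit 2→Pit 4 = (754, -54, -365.6).
Normal n = (Pit 2→Pit 3) × (Pit 2→Pit 4) = (236057.6, -18574.4, 489580).
So ∂z/∂easting = −n_x/n_z = −0.48216 and ∂z/∂northing = −n_y/n_z = 0.03794.
Intercept c from Pit 2: 705.8 + 132.11 − 30.43 = 807.49.
At (1076, 1312): z_contact = −518.8 + 49.8 + 807.49 = 338.5 m.
Depth below ground = 465 − 338.5 = 127 m.

127 m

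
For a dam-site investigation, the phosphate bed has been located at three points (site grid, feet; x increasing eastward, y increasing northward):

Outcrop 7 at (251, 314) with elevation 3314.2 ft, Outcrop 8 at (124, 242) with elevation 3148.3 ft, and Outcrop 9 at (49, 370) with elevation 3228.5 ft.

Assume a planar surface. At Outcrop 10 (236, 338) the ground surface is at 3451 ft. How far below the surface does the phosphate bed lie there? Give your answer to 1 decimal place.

Let the plane be z = a·x + b·y + c.
Outcrop 8−Outcrop 7: −127a − 72b = −165.9;  Outcrop 9−Outcrop 7: −202a + 56b = −85.7.
Solving gives a = 0.71393, b = 1.04488.
Then c = 3314.2 − a·251 − b·314 = 2806.91.
At (236, 338): z_contact = 168.49 + 353.17 + 2806.91 = 3328.57 ft.
Depth below ground = 3451 − 3328.57 = 122.4 ft.

122.4 ft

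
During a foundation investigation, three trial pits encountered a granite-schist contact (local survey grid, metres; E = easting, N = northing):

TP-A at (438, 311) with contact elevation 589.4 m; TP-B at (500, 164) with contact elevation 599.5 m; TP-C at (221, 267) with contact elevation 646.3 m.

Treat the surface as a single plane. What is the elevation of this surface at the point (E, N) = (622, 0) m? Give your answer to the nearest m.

599 m

Two edge vectors: TP-A→TP-B = (62, -147, 10.1), TP-A→TP-C = (-217, -44, 56.9).
Normal n = (TP-A→TP-B) × (TP-A→TP-C) = (-7919.9, -5719.5, -34627).
So ∂z/∂E = −n_x/n_z = −0.22872 and ∂z/∂N = −n_y/n_z = −0.16517.
Intercept c from TP-A: 589.4 + 100.18 + 51.37 = 740.95.
At (622, 0): z = −142.3 + 0.0 + 740.95 = 598.7 m.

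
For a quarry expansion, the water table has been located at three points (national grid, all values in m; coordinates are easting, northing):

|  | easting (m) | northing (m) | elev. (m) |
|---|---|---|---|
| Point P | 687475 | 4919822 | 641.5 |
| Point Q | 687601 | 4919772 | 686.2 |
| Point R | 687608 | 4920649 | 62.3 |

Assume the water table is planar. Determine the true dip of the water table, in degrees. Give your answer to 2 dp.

Let the plane be z = a·easting + b·northing + c.
Point Q−Point P: 126a − 50b = 44.7;  Point R−Point P: 133a + 827b = −579.2.
Solving gives a = 0.07223, b = −0.71198.
Gradient magnitude |∇z| = √(a² + b²) = √(0.00522 + 0.50691) = 0.71563.
True dip = arctan(0.71563) = 35.59°, dipping toward N (azimuth ≈ 354°).

35.59°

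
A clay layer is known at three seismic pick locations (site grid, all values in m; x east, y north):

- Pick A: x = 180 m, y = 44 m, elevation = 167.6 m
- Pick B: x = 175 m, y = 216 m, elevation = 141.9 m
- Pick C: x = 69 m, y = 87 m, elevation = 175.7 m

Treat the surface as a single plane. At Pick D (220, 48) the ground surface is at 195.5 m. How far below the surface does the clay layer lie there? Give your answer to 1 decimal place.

33.8 m

Two edge vectors: Pick A→Pick B = (-5, 172, -25.7), Pick A→Pick C = (-111, 43, 8.1).
Normal n = (Pick A→Pick B) × (Pick A→Pick C) = (2498.3, 2893.2, 18877).
So ∂z/∂x = −n_x/n_z = −0.13235 and ∂z/∂y = −n_y/n_z = −0.15327.
Intercept c from Pick A: 167.6 + 23.82 + 6.74 = 198.17.
At (220, 48): z_contact = −29.12 − 7.36 + 198.17 = 161.69 m.
Depth below ground = 195.5 − 161.69 = 33.8 m.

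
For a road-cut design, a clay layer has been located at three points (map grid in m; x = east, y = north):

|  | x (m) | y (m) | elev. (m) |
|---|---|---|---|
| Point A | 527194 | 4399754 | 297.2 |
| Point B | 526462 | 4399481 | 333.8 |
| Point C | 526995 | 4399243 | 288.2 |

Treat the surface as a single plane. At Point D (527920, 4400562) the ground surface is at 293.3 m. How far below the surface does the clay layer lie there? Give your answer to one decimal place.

Let the plane be z = a·x + b·y + c.
Point B−Point A: −732a − 273b = 36.6;  Point C−Point A: −199a − 511b = −9.
Solving gives a = −0.066180624, b = 0.043385409.
Then c = 297.2 − a·527194 − b·4399754 = −155697.90.
At (527920, 4400562): z_contact = −34938.08 + 190920.18 − 155697.90 = 284.21 m.
Depth below ground = 293.3 − 284.21 = 9.1 m.

9.1 m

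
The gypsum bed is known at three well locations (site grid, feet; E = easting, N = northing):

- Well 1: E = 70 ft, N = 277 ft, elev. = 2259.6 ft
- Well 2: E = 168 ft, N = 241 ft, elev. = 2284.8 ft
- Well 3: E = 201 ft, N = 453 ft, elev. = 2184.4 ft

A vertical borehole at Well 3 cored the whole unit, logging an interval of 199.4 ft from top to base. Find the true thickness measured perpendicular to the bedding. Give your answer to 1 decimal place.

178.9 ft

Let the plane be z = a·E + b·N + c.
Well 2−Well 1: 98a − 36b = 25.2;  Well 3−Well 1: 131a + 176b = −75.2.
Solving gives a = 0.07867, b = −0.48583.
|∇z| = √(a²+b²) = 0.49216, so dip δ = arctan(0.49216) = 26.20°.
True thickness = vertical thickness × cos δ = 199.4 × cos 26.20° = 178.9 ft.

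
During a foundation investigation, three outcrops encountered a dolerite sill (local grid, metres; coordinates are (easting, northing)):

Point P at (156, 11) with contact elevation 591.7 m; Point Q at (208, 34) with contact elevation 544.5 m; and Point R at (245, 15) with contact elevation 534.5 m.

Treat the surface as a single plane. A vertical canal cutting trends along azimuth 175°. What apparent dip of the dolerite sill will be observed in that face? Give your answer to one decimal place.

31.4°

Let the plane be z = a·E + b·N + c.
Point Q−Point P: 52a + 23b = −47.2;  Point R−Point P: 89a + 4b = −57.2.
Solving gives a = −0.61272, b = −0.66688.
Unit vector along 175° is (sin 175°, cos 175°) = (0.0872, -0.9962).
Slope in that direction = a·(0.0872) + b·(-0.9962) = 0.61094.
Apparent dip = arctan|0.61094| = 31.4° (true dip is 42.2°, so apparent ≤ true as expected).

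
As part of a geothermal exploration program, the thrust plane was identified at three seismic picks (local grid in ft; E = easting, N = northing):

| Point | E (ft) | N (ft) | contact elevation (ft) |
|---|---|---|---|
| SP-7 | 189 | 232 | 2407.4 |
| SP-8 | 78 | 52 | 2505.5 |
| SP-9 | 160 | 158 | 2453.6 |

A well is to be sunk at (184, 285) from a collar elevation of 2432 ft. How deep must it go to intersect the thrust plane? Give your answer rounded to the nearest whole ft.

Let the plane be z = a·E + b·N + c.
SP-8−SP-7: −111a − 180b = 98.1;  SP-9−SP-7: −29a − 74b = 46.2.
Solving gives a = 0.35291, b = −0.76263.
Then c = 2407.4 − a·189 − b·232 = 2517.63.
At (184, 285): z_contact = 64.9 − 217.3 + 2517.63 = 2365.2 ft.
Depth below ground = 2432 − 2365.2 = 67 ft.

67 ft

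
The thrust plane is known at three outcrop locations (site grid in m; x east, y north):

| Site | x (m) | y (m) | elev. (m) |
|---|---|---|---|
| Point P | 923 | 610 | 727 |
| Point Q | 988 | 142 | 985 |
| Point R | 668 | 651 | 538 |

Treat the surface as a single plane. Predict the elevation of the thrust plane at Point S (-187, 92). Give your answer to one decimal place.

Two edge vectors: Point P→Point Q = (65, -468, 258), Point P→Point R = (-255, 41, -189).
Normal n = (Point P→Point Q) × (Point P→Point R) = (77874, -53505, -116675).
So ∂z/∂x = −n_x/n_z = 0.66744 and ∂z/∂y = −n_y/n_z = −0.45858.
Intercept c from Point P: 727 − 616.05 + 279.73 = 390.68.
At (-187, 92): z = −124.8 − 42.2 + 390.68 = 223.7 m.

223.7 m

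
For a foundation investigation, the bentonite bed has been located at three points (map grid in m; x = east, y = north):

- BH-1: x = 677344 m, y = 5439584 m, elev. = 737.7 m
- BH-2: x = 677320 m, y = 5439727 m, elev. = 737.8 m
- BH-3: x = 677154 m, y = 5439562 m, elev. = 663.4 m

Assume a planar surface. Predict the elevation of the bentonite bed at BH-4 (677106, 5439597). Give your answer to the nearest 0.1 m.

647.3 m

Let the plane be z = a·x + b·y + c.
BH-2−BH-1: −24a + 143b = 0.1;  BH-3−BH-1: −190a − 22b = −74.3.
Solving gives a = 0.383518666, b = 0.065066070.
Then c = 737.7 − a·677344 − b·5439584 = −612968.72.
At (677106, 5439597): z = 259682.8 + 353933.2 − 612968.72 = 647.3 m.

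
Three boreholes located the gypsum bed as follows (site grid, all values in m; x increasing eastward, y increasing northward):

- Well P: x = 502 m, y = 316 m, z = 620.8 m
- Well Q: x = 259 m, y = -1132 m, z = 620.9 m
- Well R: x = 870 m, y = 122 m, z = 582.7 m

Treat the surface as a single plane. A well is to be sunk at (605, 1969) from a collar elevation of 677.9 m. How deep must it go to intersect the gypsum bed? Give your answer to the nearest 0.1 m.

Let the plane be z = a·x + b·y + c.
Well Q−Well P: −243a − 1448b = 0.1;  Well R−Well P: 368a − 194b = −38.1.
Solving gives a = −0.095151, b = 0.015899.
Then c = 620.8 − a·502 − b·316 = 663.54.
At (605, 1969): z_contact = −57.57 + 31.31 + 663.54 = 637.28 m.
Depth below ground = 677.9 − 637.28 = 40.6 m.

40.6 m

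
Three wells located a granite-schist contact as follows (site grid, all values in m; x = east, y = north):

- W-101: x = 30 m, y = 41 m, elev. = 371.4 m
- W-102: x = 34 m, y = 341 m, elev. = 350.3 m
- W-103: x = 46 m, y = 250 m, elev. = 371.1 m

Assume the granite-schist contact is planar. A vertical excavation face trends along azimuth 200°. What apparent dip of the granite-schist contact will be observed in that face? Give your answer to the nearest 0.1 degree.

16.3°

Two edge vectors: W-101→W-102 = (4, 300, -21.1), W-101→W-103 = (16, 209, -0.3).
Normal n = (W-101→W-102) × (W-101→W-103) = (4319.9, -336.4, -3964).
So ∂z/∂x = −n_x/n_z = 1.08978 and ∂z/∂y = −n_y/n_z = −0.08486.
Unit vector along 200° is (sin 200°, cos 200°) = (-0.3420, -0.9397).
Slope in that direction = a·(-0.3420) + b·(-0.9397) = −0.29298.
Apparent dip = arctan|0.29298| = 16.3° (true dip is 47.5°, so apparent ≤ true as expected).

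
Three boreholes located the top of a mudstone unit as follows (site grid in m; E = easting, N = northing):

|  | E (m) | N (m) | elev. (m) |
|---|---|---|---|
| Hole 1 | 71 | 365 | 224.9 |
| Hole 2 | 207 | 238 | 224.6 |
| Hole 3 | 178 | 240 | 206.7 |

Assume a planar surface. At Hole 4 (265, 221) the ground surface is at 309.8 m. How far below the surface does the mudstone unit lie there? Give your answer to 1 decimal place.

58.7 m

Two edge vectors: Hole 1→Hole 2 = (136, -127, -0.3), Hole 1→Hole 3 = (107, -125, -18.2).
Normal n = (Hole 1→Hole 2) × (Hole 1→Hole 3) = (2273.9, 2443.1, -3411).
So ∂z/∂E = −n_x/n_z = 0.66664 and ∂z/∂N = −n_y/n_z = 0.71624.
Intercept c from Hole 1: 224.9 − 47.33 − 261.43 = −83.86.
At (265, 221): z_contact = 176.66 + 158.29 − 83.86 = 251.09 m.
Depth below ground = 309.8 − 251.09 = 58.7 m.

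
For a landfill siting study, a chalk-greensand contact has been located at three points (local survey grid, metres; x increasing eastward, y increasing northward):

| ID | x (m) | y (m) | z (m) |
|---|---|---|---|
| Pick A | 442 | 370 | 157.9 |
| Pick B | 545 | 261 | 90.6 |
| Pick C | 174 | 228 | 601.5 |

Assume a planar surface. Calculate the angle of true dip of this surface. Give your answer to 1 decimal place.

Let the plane be z = a·x + b·y + c.
Pick B−Pick A: 103a − 109b = −67.3;  Pick C−Pick A: −268a − 142b = 443.6.
Solving gives a = −1.32098, b = −0.63083.
Gradient magnitude |∇z| = √(a² + b²) = √(1.74498 + 0.39795) = 1.46387.
True dip = arctan(1.46387) = 55.7°, dipping toward ENE (azimuth ≈ 064°).

55.7°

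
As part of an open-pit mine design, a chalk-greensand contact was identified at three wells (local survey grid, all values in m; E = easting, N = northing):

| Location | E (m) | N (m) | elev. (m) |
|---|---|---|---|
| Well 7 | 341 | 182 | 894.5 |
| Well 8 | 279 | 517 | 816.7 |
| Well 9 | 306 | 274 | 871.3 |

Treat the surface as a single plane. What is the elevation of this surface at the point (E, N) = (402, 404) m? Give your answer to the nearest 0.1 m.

Two edge vectors: Well 7→Well 8 = (-62, 335, -77.8), Well 7→Well 9 = (-35, 92, -23.2).
Normal n = (Well 7→Well 8) × (Well 7→Well 9) = (-614.4, 1284.6, 6021).
So ∂z/∂E = −n_x/n_z = 0.10204 and ∂z/∂N = −n_y/n_z = −0.21335.
Intercept c from Well 7: 894.5 − 34.80 + 38.83 = 898.53.
At (402, 404): z = 41.0 − 86.2 + 898.53 = 853.4 m.

853.4 m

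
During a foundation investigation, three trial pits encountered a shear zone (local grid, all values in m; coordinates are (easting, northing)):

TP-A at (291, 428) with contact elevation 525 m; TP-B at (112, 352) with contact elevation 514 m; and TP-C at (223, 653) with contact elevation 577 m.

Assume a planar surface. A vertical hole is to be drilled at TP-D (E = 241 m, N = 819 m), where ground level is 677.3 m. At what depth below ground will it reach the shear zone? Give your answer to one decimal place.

64.2 m

Let the plane be z = a·E + b·N + c.
TP-B−TP-A: −179a − 76b = −11;  TP-C−TP-A: −68a + 225b = 52.
Solving gives a = −0.03250, b = 0.22129.
Then c = 525 − a·291 − b·428 = 439.75.
At (241, 819): z_contact = −7.83 + 181.24 + 439.75 = 613.15 m.
Depth below ground = 677.3 − 613.15 = 64.2 m.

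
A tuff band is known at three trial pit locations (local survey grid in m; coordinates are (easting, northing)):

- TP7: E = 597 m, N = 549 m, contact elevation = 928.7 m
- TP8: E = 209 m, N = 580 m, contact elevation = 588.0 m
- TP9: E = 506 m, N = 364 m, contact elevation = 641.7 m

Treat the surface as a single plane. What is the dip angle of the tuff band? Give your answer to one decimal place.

Let the plane be z = a·E + b·N + c.
TP8−TP7: −388a + 31b = −340.7;  TP9−TP7: −91a − 185b = −287.
Solving gives a = 0.96415, b = 1.07709.
Gradient magnitude |∇z| = √(a² + b²) = √(0.92958 + 1.16013) = 1.44558.
True dip = arctan(1.44558) = 55.3°, dipping toward SW (azimuth ≈ 222°).

55.3°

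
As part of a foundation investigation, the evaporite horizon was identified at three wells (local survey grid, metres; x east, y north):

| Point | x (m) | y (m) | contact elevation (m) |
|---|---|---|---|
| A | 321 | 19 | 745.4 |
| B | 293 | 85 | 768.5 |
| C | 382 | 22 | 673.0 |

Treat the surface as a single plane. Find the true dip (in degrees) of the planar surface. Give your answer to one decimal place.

49.9°

Two edge vectors: A→B = (-28, 66, 23.1), A→C = (61, 3, -72.4).
Normal n = (A→B) × (A→C) = (-4847.7, -618.1, -4110).
So ∂z/∂x = −n_x/n_z = −1.17949 and ∂z/∂y = −n_y/n_z = −0.15039.
Gradient magnitude |∇z| = √(a² + b²) = √(1.39119 + 0.02262) = 1.18904.
True dip = arctan(1.18904) = 49.9°, dipping toward E (azimuth ≈ 083°).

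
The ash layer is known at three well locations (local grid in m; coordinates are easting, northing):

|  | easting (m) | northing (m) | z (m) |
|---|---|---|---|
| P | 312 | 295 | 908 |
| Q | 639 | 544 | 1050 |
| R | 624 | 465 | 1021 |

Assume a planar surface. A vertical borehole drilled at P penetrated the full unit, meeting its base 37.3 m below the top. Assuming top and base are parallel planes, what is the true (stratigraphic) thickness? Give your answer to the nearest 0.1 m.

Let the plane be z = a·easting + b·northing + c.
Q−P: 327a + 249b = 142;  R−P: 312a + 170b = 113.
Solving gives a = 0.18088, b = 0.33275.
|∇z| = √(a²+b²) = 0.37873, so dip δ = arctan(0.37873) = 20.74°.
True thickness = vertical thickness × cos δ = 37.3 × cos 20.74° = 34.9 m.

34.9 m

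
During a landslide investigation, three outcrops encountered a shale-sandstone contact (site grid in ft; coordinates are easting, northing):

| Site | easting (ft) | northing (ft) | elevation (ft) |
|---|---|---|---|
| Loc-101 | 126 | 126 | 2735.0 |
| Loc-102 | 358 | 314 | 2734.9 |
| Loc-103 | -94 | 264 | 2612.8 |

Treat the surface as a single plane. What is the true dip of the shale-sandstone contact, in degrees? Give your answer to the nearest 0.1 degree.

26.4°

Two edge vectors: Loc-101→Loc-102 = (232, 188, -0.1), Loc-101→Loc-103 = (-220, 138, -122.2).
Normal n = (Loc-101→Loc-102) × (Loc-101→Loc-103) = (-22959.8, 28372.4, 73376).
So ∂z/∂easting = −n_x/n_z = 0.31291 and ∂z/∂northing = −n_y/n_z = −0.38667.
Gradient magnitude |∇z| = √(a² + b²) = √(0.09791 + 0.14951) = 0.49742.
True dip = arctan(0.49742) = 26.4°, dipping toward NW (azimuth ≈ 321°).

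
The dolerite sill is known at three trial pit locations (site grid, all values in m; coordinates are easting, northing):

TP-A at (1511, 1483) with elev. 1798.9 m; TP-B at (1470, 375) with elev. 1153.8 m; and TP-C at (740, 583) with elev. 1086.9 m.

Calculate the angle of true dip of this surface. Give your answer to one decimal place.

32.1°

Let the plane be z = a·easting + b·northing + c.
TP-B−TP-A: −41a − 1108b = −645.1;  TP-C−TP-A: −771a − 900b = −712.
Solving gives a = 0.25485, b = 0.57279.
Gradient magnitude |∇z| = √(a² + b²) = √(0.06495 + 0.32809) = 0.62693.
True dip = arctan(0.62693) = 32.1°, dipping toward SSW (azimuth ≈ 204°).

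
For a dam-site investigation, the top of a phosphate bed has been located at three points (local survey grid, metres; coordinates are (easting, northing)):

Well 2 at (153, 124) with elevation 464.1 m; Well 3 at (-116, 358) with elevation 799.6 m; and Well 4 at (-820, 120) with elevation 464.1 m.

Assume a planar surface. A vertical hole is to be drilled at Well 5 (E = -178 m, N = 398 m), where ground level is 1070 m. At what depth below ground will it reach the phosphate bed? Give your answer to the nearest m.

Two edge vectors: Well 2→Well 3 = (-269, 234, 335.5), Well 2→Well 4 = (-973, -4, 0).
Normal n = (Well 2→Well 3) × (Well 2→Well 4) = (1342, -326441.5, 228758).
So ∂z/∂E = −n_x/n_z = −0.00587 and ∂z/∂N = −n_y/n_z = 1.42702.
Intercept c from Well 2: 464.1 + 0.90 − 176.95 = 288.05.
At (-178, 398): z_contact = 1.0 + 568.0 + 288.05 = 857.0 m.
Depth below ground = 1070 − 857.0 = 213 m.

213 m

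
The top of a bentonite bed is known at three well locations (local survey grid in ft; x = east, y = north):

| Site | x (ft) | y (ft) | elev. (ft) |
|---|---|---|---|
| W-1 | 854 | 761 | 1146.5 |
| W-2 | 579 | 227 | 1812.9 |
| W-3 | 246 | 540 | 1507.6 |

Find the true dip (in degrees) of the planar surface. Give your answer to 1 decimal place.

Two edge vectors: W-1→W-2 = (-275, -534, 666.4), W-1→W-3 = (-608, -221, 361.1).
Normal n = (W-1→W-2) × (W-1→W-3) = (-45553, -305868.7, -263897).
So ∂z/∂x = −n_x/n_z = −0.17262 and ∂z/∂y = −n_y/n_z = −1.15905.
Gradient magnitude |∇z| = √(a² + b²) = √(0.02980 + 1.34339) = 1.17183.
True dip = arctan(1.17183) = 49.5°, dipping toward N (azimuth ≈ 008°).

49.5°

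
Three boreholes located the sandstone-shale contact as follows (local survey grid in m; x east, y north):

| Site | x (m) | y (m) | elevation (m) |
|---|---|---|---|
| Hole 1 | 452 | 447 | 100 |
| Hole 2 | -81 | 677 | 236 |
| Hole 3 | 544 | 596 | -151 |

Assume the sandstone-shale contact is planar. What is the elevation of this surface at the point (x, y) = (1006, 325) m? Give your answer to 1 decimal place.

Let the plane be z = a·x + b·y + c.
Hole 2−Hole 1: −533a + 230b = 136;  Hole 3−Hole 1: 92a + 149b = −251.
Solving gives a = −0.775466, b = −1.205753.
Then c = 100 − a·452 − b·447 = 989.48.
At (1006, 325): z = −780.1 − 391.9 + 989.48 = -182.5 m.

-182.5 m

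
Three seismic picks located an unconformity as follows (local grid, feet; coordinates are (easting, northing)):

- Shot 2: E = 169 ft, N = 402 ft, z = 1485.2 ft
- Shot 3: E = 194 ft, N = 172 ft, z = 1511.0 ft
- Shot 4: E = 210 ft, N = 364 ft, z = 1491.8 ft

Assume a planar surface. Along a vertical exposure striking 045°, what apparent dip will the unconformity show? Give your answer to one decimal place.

Let the plane be z = a·E + b·N + c.
Shot 3−Shot 2: 25a − 230b = 25.8;  Shot 4−Shot 2: 41a − 38b = 6.6.
Solving gives a = 0.06340, b = −0.10528.
Unit vector along 045° is (sin 45°, cos 45°) = (0.7071, 0.7071).
Slope in that direction = a·(0.7071) + b·(0.7071) = −0.02962.
Apparent dip = arctan|0.02962| = 1.7° (true dip is 7.0°, so apparent ≤ true as expected).

1.7°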